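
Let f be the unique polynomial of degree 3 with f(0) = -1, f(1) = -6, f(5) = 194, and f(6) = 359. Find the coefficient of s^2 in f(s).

Write f(s) = as^3 + bs^2 + cs + d. Substituting each data point gives a linear system:
  d = -1
  a + b + c + d = -6
  125a + 25b + 5c + d = 194
  216a + 36b + 6c + d = 359
Solving the system yields a = 2, b = -1, c = -6, d = -1.
So f(s) = 2s^3 - s^2 - 6s - 1.
The coefficient of s^2 is -1.

-1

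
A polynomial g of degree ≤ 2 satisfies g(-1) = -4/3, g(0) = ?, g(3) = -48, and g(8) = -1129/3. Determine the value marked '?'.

5

The 3 known points determine the degree-2 polynomial uniquely.
Write g(u) = au^2 + bu + c. Substituting each data point gives a linear system:
  a - b + c = -4/3
  9a + 3b + c = -48
  64a + 8b + c = -1129/3
Solving the system yields a = -6, b = 1/3, c = 5.
So g(u) = -6u^2 + (1/3)u + 5.
Then g(0) = 5.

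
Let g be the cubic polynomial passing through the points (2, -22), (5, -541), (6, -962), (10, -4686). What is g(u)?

Using the Lagrange interpolation formula with nodes 2, 5, 6, 10:
  L_0(u) = (u - 5)(u - 6)(u - 10) / -96
  L_1(u) = (u - 2)(u - 6)(u - 10) / 15
  L_2(u) = (u - 2)(u - 5)(u - 10) / -16
  L_3(u) = (u - 2)(u - 5)(u - 6) / 160
Then g(u) = -22·L_0(u) - 541·L_1(u) - 962·L_2(u) - 4686·L_3(u).
Expanding and collecting terms gives g(u) = -5u^3 + 3u^2 + u + 4.
Check: g(5) = -541. ✓

g(u) = -5u^3 + 3u^2 + u + 4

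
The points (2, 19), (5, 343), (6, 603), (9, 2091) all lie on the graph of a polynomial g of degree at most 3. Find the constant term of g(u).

3

Write g(u) = au^3 + bu^2 + cu + d. Substituting each data point gives a linear system:
  8a + 4b + 2c + d = 19
  125a + 25b + 5c + d = 343
  216a + 36b + 6c + d = 603
  729a + 81b + 9c + d = 2091
Solving the system yields a = 3, b = -1, c = -2, d = 3.
So g(u) = 3u³ - u² - 2u + 3.
The constant term is 3.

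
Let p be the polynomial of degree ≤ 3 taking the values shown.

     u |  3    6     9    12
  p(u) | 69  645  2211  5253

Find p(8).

Forward differences of the values at u = 3, 6, 9, 12:
  p  : 69  645  2211  5253
  Δ  : 576  1566  3042
  Δ^2: 990  1476
  Δ^3: 486
The third differences are constant, confirming degree 3.
Interpolating (Newton forward form) and evaluating at u = 8 gives p(8) = 1549.

1549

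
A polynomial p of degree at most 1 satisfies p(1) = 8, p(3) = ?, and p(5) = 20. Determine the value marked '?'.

The 2 known points determine the degree-1 polynomial uniquely.
Write p(s) = as + b. Substituting each data point gives a linear system:
  a + b = 8
  5a + b = 20
Solving the system yields a = 3, b = 5.
So p(s) = 3s + 5.
Then p(3) = 14.

14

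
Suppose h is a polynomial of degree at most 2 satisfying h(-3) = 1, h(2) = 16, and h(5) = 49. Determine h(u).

Write h(u) = au^2 + bu + c. Substituting each data point gives a linear system:
  9a - 3b + c = 1
  4a + 2b + c = 16
  25a + 5b + c = 49
Solving the system yields a = 1, b = 4, c = 4.
So h(u) = u^2 + 4u + 4.
Check: h(-3) = 1. ✓

h(u) = u^2 + 4u + 4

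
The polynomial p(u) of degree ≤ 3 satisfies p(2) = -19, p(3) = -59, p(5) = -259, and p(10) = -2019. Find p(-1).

Using the Lagrange interpolation formula with nodes 2, 3, 5, 10:
  L_0(u) = (u - 3)(u - 5)(u - 10) / -24
  L_1(u) = (u - 2)(u - 5)(u - 10) / 14
  L_2(u) = (u - 2)(u - 3)(u - 10) / -30
  L_3(u) = (u - 2)(u - 3)(u - 5) / 280
Then p(u) = -19·L_0(u) - 59·L_1(u) - 259·L_2(u) - 2019·L_3(u).
Expanding and collecting terms gives p(u) = -2u^3 - 2u + 1.
Evaluating at u = -1: p(-1) = 5.

5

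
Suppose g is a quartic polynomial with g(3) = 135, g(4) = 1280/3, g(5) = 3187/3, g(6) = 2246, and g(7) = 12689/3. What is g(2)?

Using the Lagrange interpolation formula with nodes 3, 4, 5, 6, 7:
  L_0(u) = (u - 4)(u - 5)(u - 6)(u - 7) / 24
  L_1(u) = (u - 3)(u - 5)(u - 6)(u - 7) / -6
  L_2(u) = (u - 3)(u - 4)(u - 6)(u - 7) / 4
  L_3(u) = (u - 3)(u - 4)(u - 5)(u - 7) / -6
  L_4(u) = (u - 3)(u - 4)(u - 5)(u - 6) / 24
Then g(u) = 135·L_0(u) + 1280/3·L_1(u) + 3187/3·L_2(u) + 2246·L_3(u) + 12689/3·L_4(u).
Expanding and collecting terms gives g(u) = 2u^4 - 2u^3 + 2u^2 + (5/3)u + 4.
Evaluating at u = 2: g(2) = 94/3.

94/3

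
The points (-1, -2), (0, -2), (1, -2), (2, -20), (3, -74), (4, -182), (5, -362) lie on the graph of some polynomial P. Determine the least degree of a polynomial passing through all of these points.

Forward differences of the values at s = -1, 0, 1, 2, 3, 4, 5:
  P  : -2  -2  -2  -20  -74  -182  -362
  Δ  : 0  0  -18  -54  -108  -180
  Δ^2: 0  -18  -36  -54  -72
  Δ^3: -18  -18  -18  -18
  Δ^4: 0  0  0
  Δ^5: 0  0
  Δ^6: 0
The third differences are constant (-18) and nonzero, while all higher differences vanish, so the minimal degree is 3.

3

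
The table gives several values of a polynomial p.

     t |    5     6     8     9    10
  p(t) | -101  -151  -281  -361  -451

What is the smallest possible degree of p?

2

Divided differences on the nodes 5, 6, 8, 9, 10:
  order 0: -101  -151  -281  -361  -451
  order 1: -50  -65  -80  -90
  order 2: -5  -5  -5
  order 3: 0  0
  order 4: 0
The order-2 divided differences are all -5 (nonzero) and every higher order vanishes, so the data lies on a polynomial of degree exactly 2.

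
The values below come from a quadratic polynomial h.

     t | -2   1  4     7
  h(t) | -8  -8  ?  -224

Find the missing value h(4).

On equispaced nodes a degree-2 polynomial has vanishing third forward difference, so
  - h(-2) + 3·h(1) - 3·h(4) + h(7) = 0.
Substituting the known values and solving for h(4):
  -3·h(4) = 240
  h(4) = -80.

-80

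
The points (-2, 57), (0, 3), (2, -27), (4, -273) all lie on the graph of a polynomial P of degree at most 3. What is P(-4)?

375

Forward differences of the values at t = -2, 0, 2, 4:
  P  : 57  3  -27  -273
  Δ  : -54  -30  -246
  Δ^2: 24  -216
  Δ^3: -240
The third differences are constant, confirming degree 3.
Interpolating (Newton forward form) and evaluating at t = -4 gives P(-4) = 375.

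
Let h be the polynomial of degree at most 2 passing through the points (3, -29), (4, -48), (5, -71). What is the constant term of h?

Write h(s) = as^2 + bs + c. Substituting each data point gives a linear system:
  9a + 3b + c = -29
  16a + 4b + c = -48
  25a + 5b + c = -71
Solving the system yields a = -2, b = -5, c = 4.
So h(s) = -2s^2 - 5s + 4.
The constant term is 4.

4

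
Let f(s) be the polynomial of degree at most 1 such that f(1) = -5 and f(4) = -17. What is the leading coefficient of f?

Write f(s) = as + b. Substituting each data point gives a linear system:
  a + b = -5
  4a + b = -17
Solving the system yields a = -4, b = -1.
So f(s) = -4s - 1.
The leading coefficient is -4.

-4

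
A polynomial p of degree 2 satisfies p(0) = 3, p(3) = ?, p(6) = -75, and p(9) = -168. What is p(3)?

-18

The 3 known points determine the degree-2 polynomial uniquely.
Write p(u) = au^2 + bu + c. Substituting each data point gives a linear system:
  c = 3
  36a + 6b + c = -75
  81a + 9b + c = -168
Solving the system yields a = -2, b = -1, c = 3.
So p(u) = -2u^2 - u + 3.
Then p(3) = -18.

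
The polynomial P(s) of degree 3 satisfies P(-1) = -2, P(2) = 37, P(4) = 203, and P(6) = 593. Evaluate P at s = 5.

Write P(s) = as^3 + bs^2 + cs + d. Substituting each data point gives a linear system:
  -a + b - c + d = -2
  8a + 4b + 2c + d = 37
  64a + 16b + 4c + d = 203
  216a + 36b + 6c + d = 593
Solving the system yields a = 2, b = 4, c = 3, d = -1.
So P(s) = 2s³ + 4s² + 3s - 1.
Then P(5) = 364.

364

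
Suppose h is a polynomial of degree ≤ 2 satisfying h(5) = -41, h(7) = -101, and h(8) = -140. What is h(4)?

-20

Using the Lagrange interpolation formula with nodes 5, 7, 8:
  L_0(x) = (x - 7)(x - 8) / 6
  L_1(x) = (x - 5)(x - 8) / -2
  L_2(x) = (x - 5)(x - 7) / 3
Then h(x) = -41·L_0(x) - 101·L_1(x) - 140·L_2(x).
Expanding and collecting terms gives h(x) = -3x^2 + 6x + 4.
Evaluating at x = 4: h(4) = -20.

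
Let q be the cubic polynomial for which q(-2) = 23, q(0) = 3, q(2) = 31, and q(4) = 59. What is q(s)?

q(s) = -s^3 + 6s^2 + 6s + 3

Write q(s) = as^3 + bs^2 + cs + d. Substituting each data point gives a linear system:
  -8a + 4b - 2c + d = 23
  d = 3
  8a + 4b + 2c + d = 31
  64a + 16b + 4c + d = 59
Solving the system yields a = -1, b = 6, c = 6, d = 3.
So q(s) = -s³ + 6s² + 6s + 3.
Check: q(2) = 31. ✓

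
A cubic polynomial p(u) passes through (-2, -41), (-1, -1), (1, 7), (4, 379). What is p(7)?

Write p(u) = au^3 + bu^2 + cu + d. Substituting each data point gives a linear system:
  -8a + 4b - 2c + d = -41
  -a + b - c + d = -1
  a + b + c + d = 7
  64a + 16b + 4c + d = 379
Solving the system yields a = 6, b = 0, c = -2, d = 3.
So p(u) = 6u³ - 2u + 3.
Then p(7) = 2047.

2047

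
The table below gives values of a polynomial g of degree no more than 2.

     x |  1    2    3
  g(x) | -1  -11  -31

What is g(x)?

Write g(x) = ax^2 + bx + c. Substituting each data point gives a linear system:
  a + b + c = -1
  4a + 2b + c = -11
  9a + 3b + c = -31
Solving the system yields a = -5, b = 5, c = -1.
So g(x) = -5x^2 + 5x - 1.
Check: g(2) = -11. ✓

g(x) = -5x^2 + 5x - 1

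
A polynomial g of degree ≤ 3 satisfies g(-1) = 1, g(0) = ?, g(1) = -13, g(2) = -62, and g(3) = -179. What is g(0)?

The 4 known points determine the degree-3 polynomial uniquely.
Write g(u) = au^3 + bu^2 + cu + d. Substituting each data point gives a linear system:
  -a + b - c + d = 1
  a + b + c + d = -13
  8a + 4b + 2c + d = -62
  27a + 9b + 3c + d = -179
Solving the system yields a = -5, b = -4, c = -2, d = -2.
So g(u) = -5u^3 - 4u^2 - 2u - 2.
Then g(0) = -2.

-2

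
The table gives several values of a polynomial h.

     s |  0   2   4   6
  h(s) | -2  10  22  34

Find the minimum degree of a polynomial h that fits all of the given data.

1

Forward differences of the values at s = 0, 2, 4, 6:
  h  : -2  10  22  34
  Δ  : 12  12  12
  Δ^2: 0  0
  Δ^3: 0
The first differences are constant (12) and nonzero, while all higher differences vanish, so the minimal degree is 1.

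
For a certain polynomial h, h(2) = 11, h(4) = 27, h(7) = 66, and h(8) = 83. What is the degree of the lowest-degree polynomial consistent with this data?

2

Divided differences on the nodes 2, 4, 7, 8:
  order 0: 11  27  66  83
  order 1: 8  13  17
  order 2: 1  1
  order 3: 0
The order-2 divided differences are all 1 (nonzero) and every higher order vanishes, so the data lies on a polynomial of degree exactly 2.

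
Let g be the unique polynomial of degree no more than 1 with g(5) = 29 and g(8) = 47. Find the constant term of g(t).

Write g(t) = at + b. Substituting each data point gives a linear system:
  5a + b = 29
  8a + b = 47
Solving the system yields a = 6, b = -1.
So g(t) = 6t - 1.
The constant term is -1.

-1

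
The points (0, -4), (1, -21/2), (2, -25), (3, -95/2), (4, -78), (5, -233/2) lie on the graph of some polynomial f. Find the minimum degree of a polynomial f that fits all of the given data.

2

Forward differences of the values at n = 0, 1, 2, 3, 4, 5:
  f  : -4  -21/2  -25  -95/2  -78  -233/2
  Δ  : -13/2  -29/2  -45/2  -61/2  -77/2
  Δ^2: -8  -8  -8  -8
  Δ^3: 0  0  0
  Δ^4: 0  0
  Δ^5: 0
The second differences are constant (-8) and nonzero, while all higher differences vanish, so the minimal degree is 2.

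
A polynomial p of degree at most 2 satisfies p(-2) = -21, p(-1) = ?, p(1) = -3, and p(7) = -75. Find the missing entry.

-11

The 3 known points determine the degree-2 polynomial uniquely.
Write p(t) = at^2 + bt + c. Substituting each data point gives a linear system:
  4a - 2b + c = -21
  a + b + c = -3
  49a + 7b + c = -75
Solving the system yields a = -2, b = 4, c = -5.
So p(t) = -2t² + 4t - 5.
Then p(-1) = -11.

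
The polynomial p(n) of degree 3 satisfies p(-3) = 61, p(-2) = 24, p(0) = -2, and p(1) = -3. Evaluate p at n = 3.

-11

Using the Lagrange interpolation formula with nodes -3, -2, 0, 1:
  L_0(n) = (n + 2)n(n - 1) / -12
  L_1(n) = (n + 3)n(n - 1) / 6
  L_2(n) = (n + 3)(n + 2)(n - 1) / -6
  L_3(n) = (n + 3)(n + 2)n / 12
Then p(n) = 61·L_0(n) + 24·L_1(n) - 2·L_2(n) - 3·L_3(n).
Expanding and collecting terms gives p(n) = -n^3 + 3n^2 - 3n - 2.
Evaluating at n = 3: p(3) = -11.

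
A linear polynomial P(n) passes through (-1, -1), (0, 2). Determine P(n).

P(n) = 3n + 2

Using the Lagrange interpolation formula with nodes -1, 0:
  L_0(n) = n / -1
  L_1(n) = (n + 1) / 1
Then P(n) = -1·L_0(n) + 2·L_1(n).
Expanding and collecting terms gives P(n) = 3n + 2.
Check: P(-1) = -1. ✓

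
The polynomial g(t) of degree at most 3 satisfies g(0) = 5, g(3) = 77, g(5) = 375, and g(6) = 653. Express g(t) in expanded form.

g(t) = 3t^3 + t^2 - 6t + 5

Using the Lagrange interpolation formula with nodes 0, 3, 5, 6:
  L_0(t) = (t - 3)(t - 5)(t - 6) / -90
  L_1(t) = t(t - 5)(t - 6) / 18
  L_2(t) = t(t - 3)(t - 6) / -10
  L_3(t) = t(t - 3)(t - 5) / 18
Then g(t) = 5·L_0(t) + 77·L_1(t) + 375·L_2(t) + 653·L_3(t).
Expanding and collecting terms gives g(t) = 3t^3 + t^2 - 6t + 5.
Check: g(0) = 5. ✓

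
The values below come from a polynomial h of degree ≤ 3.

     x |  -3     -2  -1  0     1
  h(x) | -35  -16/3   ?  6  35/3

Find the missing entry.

The 4 known points determine the degree-3 polynomial uniquely.
Write h(x) = ax^3 + bx^2 + cx + d. Substituting each data point gives a linear system:
  -27a + 9b - 3c + d = -35
  -8a + 4b - 2c + d = -16/3
  d = 6
  a + b + c + d = 35/3
Solving the system yields a = 2, b = 2, c = 5/3, d = 6.
So h(x) = 2x^3 + 2x^2 + (5/3)x + 6.
Then h(-1) = 13/3.

13/3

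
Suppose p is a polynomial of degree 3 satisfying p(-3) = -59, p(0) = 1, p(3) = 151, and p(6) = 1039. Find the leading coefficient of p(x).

Write p(x) = ax^3 + bx^2 + cx + d. Substituting each data point gives a linear system:
  -27a + 9b - 3c + d = -59
  d = 1
  27a + 9b + 3c + d = 151
  216a + 36b + 6c + d = 1039
Solving the system yields a = 4, b = 5, c = -1, d = 1.
So p(x) = 4x^3 + 5x^2 - x + 1.
The leading coefficient is 4.

4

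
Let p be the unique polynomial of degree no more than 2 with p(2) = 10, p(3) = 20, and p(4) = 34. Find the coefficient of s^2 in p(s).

Write p(s) = as^2 + bs + c. Substituting each data point gives a linear system:
  4a + 2b + c = 10
  9a + 3b + c = 20
  16a + 4b + c = 34
Solving the system yields a = 2, b = 0, c = 2.
So p(s) = 2s^2 + 2.
The leading coefficient is 2.

2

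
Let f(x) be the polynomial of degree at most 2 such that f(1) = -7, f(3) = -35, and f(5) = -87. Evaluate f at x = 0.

Using the Lagrange interpolation formula with nodes 1, 3, 5:
  L_0(x) = (x - 3)(x - 5) / 8
  L_1(x) = (x - 1)(x - 5) / -4
  L_2(x) = (x - 1)(x - 3) / 8
Then f(x) = -7·L_0(x) - 35·L_1(x) - 87·L_2(x).
Expanding and collecting terms gives f(x) = -3x^2 - 2x - 2.
Evaluating at x = 0: f(0) = -2.

-2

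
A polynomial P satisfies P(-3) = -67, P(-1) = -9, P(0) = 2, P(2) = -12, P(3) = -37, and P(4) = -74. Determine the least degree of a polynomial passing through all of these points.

Divided differences on the nodes -3, -1, 0, 2, 3, 4:
  order 0: -67  -9  2  -12  -37  -74
  order 1: 29  11  -7  -25  -37
  order 2: -6  -6  -6  -6
  order 3: 0  0  0
  order 4: 0  0
  order 5: 0
The order-2 divided differences are all -6 (nonzero) and every higher order vanishes, so the data lies on a polynomial of degree exactly 2.

2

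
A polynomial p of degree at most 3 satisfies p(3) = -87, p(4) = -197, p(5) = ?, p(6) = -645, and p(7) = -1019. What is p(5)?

-377

The 4 known points determine the degree-3 polynomial uniquely.
Write p(x) = ax^3 + bx^2 + cx + d. Substituting each data point gives a linear system:
  27a + 9b + 3c + d = -87
  64a + 16b + 4c + d = -197
  216a + 36b + 6c + d = -645
  343a + 49b + 7c + d = -1019
Solving the system yields a = -3, b = 1, c = -6, d = 3.
So p(x) = -3x³ + x² - 6x + 3.
Then p(5) = -377.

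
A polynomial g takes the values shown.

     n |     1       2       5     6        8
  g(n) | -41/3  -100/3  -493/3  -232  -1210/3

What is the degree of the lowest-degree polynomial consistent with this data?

2

Divided differences on the nodes 1, 2, 5, 6, 8:
  order 0: -41/3  -100/3  -493/3  -232  -1210/3
  order 1: -59/3  -131/3  -203/3  -257/3
  order 2: -6  -6  -6
  order 3: 0  0
  order 4: 0
The order-2 divided differences are all -6 (nonzero) and every higher order vanishes, so the data lies on a polynomial of degree exactly 2.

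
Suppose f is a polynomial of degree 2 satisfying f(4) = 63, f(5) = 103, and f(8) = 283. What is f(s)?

f(s) = 5s^2 - 5s + 3

Write f(s) = as^2 + bs + c. Substituting each data point gives a linear system:
  16a + 4b + c = 63
  25a + 5b + c = 103
  64a + 8b + c = 283
Solving the system yields a = 5, b = -5, c = 3.
So f(s) = 5s^2 - 5s + 3.
Check: f(5) = 103. ✓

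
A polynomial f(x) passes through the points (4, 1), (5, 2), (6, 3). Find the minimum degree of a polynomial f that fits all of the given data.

1

Forward differences of the values at x = 4, 5, 6:
  f  : 1  2  3
  Δ  : 1  1
  Δ^2: 0
The first differences are constant (1) and nonzero, while all higher differences vanish, so the minimal degree is 1.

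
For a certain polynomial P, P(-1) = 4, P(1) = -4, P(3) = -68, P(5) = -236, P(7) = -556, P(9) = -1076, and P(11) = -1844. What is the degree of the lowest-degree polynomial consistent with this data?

3

Forward differences of the values at n = -1, 1, 3, 5, 7, 9, 11:
  P  : 4  -4  -68  -236  -556  -1076  -1844
  Δ  : -8  -64  -168  -320  -520  -768
  Δ^2: -56  -104  -152  -200  -248
  Δ^3: -48  -48  -48  -48
  Δ^4: 0  0  0
  Δ^5: 0  0
  Δ^6: 0
The third differences are constant (-48) and nonzero, while all higher differences vanish, so the minimal degree is 3.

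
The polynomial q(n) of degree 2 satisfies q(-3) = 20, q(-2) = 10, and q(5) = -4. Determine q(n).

Write q(n) = an^2 + bn + c. Substituting each data point gives a linear system:
  9a - 3b + c = 20
  4a - 2b + c = 10
  25a + 5b + c = -4
Solving the system yields a = 1, b = -5, c = -4.
So q(n) = n^2 - 5n - 4.
Check: q(-3) = 20. ✓

q(n) = n^2 - 5n - 4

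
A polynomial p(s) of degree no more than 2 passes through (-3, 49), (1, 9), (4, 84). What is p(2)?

24

Using the Lagrange interpolation formula with nodes -3, 1, 4:
  L_0(s) = (s - 1)(s - 4) / 28
  L_1(s) = (s + 3)(s - 4) / -12
  L_2(s) = (s + 3)(s - 1) / 21
Then p(s) = 49·L_0(s) + 9·L_1(s) + 84·L_2(s).
Expanding and collecting terms gives p(s) = 5s² + 4.
Evaluating at s = 2: p(2) = 24.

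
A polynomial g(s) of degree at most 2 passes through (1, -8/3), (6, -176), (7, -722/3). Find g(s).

Using the Lagrange interpolation formula with nodes 1, 6, 7:
  L_0(s) = (s - 6)(s - 7) / 30
  L_1(s) = (s - 1)(s - 7) / -5
  L_2(s) = (s - 1)(s - 6) / 6
Then g(s) = -8/3·L_0(s) - 176·L_1(s) - 722/3·L_2(s).
Expanding and collecting terms gives g(s) = -5s^2 + (1/3)s + 2.
Check: g(1) = -8/3. ✓

g(s) = -5s^2 + (1/3)s + 2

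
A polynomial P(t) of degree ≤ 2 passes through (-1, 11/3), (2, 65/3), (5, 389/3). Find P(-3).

Using the Lagrange interpolation formula with nodes -1, 2, 5:
  L_0(t) = (t - 2)(t - 5) / 18
  L_1(t) = (t + 1)(t - 5) / -9
  L_2(t) = (t + 1)(t - 2) / 18
Then P(t) = 11/3·L_0(t) + 65/3·L_1(t) + 389/3·L_2(t).
Expanding and collecting terms gives P(t) = 5t^2 + t - 1/3.
Evaluating at t = -3: P(-3) = 125/3.

125/3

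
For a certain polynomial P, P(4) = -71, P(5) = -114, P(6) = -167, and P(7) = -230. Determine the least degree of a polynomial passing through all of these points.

Forward differences of the values at t = 4, 5, 6, 7:
  P  : -71  -114  -167  -230
  Δ  : -43  -53  -63
  Δ^2: -10  -10
  Δ^3: 0
The second differences are constant (-10) and nonzero, while all higher differences vanish, so the minimal degree is 2.

2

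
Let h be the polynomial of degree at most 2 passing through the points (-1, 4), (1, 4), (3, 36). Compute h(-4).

Using the Lagrange interpolation formula with nodes -1, 1, 3:
  L_0(t) = (t - 1)(t - 3) / 8
  L_1(t) = (t + 1)(t - 3) / -4
  L_2(t) = (t + 1)(t - 1) / 8
Then h(t) = 4·L_0(t) + 4·L_1(t) + 36·L_2(t).
Expanding and collecting terms gives h(t) = 4t^2.
Evaluating at t = -4: h(-4) = 64.

64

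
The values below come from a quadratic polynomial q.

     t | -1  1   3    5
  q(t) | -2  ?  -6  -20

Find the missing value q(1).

0

The 3 known points determine the degree-2 polynomial uniquely.
Write q(t) = at^2 + bt + c. Substituting each data point gives a linear system:
  a - b + c = -2
  9a + 3b + c = -6
  25a + 5b + c = -20
Solving the system yields a = -1, b = 1, c = 0.
So q(t) = -t^2 + t.
Then q(1) = 0.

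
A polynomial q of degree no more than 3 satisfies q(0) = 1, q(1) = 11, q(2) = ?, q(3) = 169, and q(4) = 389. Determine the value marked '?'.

55

The 4 known points determine the degree-3 polynomial uniquely.
Write q(s) = as^3 + bs^2 + cs + d. Substituting each data point gives a linear system:
  d = 1
  a + b + c + d = 11
  27a + 9b + 3c + d = 169
  64a + 16b + 4c + d = 389
Solving the system yields a = 6, b = -1, c = 5, d = 1.
So q(s) = 6s^3 - s^2 + 5s + 1.
Then q(2) = 55.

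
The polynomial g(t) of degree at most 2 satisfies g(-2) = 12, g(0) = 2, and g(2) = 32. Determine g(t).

g(t) = 5t^2 + 5t + 2

Write g(t) = at^2 + bt + c. Substituting each data point gives a linear system:
  4a - 2b + c = 12
  c = 2
  4a + 2b + c = 32
Solving the system yields a = 5, b = 5, c = 2.
So g(t) = 5t^2 + 5t + 2.
Check: g(-2) = 12. ✓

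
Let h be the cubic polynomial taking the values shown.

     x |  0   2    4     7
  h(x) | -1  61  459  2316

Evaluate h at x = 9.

Write h(x) = ax^3 + bx^2 + cx + d. Substituting each data point gives a linear system:
  d = -1
  8a + 4b + 2c + d = 61
  64a + 16b + 4c + d = 459
  343a + 49b + 7c + d = 2316
Solving the system yields a = 6, b = 6, c = -5, d = -1.
So h(x) = 6x^3 + 6x^2 - 5x - 1.
Then h(9) = 4814.

4814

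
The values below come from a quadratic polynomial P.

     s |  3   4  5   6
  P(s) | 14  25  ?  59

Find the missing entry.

40

On equispaced nodes a degree-2 polynomial has vanishing third forward difference, so
  - P(3) + 3·P(4) - 3·P(5) + P(6) = 0.
Substituting the known values and solving for P(5):
  -3·P(5) = -120
  P(5) = 40.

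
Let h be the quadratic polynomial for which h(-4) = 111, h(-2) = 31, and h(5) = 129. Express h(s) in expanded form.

Write h(s) = as^2 + bs + c. Substituting each data point gives a linear system:
  16a - 4b + c = 111
  4a - 2b + c = 31
  25a + 5b + c = 129
Solving the system yields a = 6, b = -4, c = -1.
So h(s) = 6s^2 - 4s - 1.
Check: h(5) = 129. ✓

h(s) = 6s^2 - 4s - 1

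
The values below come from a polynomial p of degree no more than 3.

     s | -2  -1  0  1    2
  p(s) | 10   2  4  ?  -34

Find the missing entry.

-2

The 4 known points determine the degree-3 polynomial uniquely.
Write p(s) = as^3 + bs^2 + cs + d. Substituting each data point gives a linear system:
  -8a + 4b - 2c + d = 10
  -a + b - c + d = 2
  d = 4
  8a + 4b + 2c + d = -34
Solving the system yields a = -3, b = -4, c = 1, d = 4.
So p(s) = -3s³ - 4s² + s + 4.
Then p(1) = -2.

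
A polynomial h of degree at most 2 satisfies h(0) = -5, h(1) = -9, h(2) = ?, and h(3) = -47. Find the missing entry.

-23

On equispaced nodes a degree-2 polynomial has vanishing third forward difference, so
  - h(0) + 3·h(1) - 3·h(2) + h(3) = 0.
Substituting the known values and solving for h(2):
  -3·h(2) = 69
  h(2) = -23.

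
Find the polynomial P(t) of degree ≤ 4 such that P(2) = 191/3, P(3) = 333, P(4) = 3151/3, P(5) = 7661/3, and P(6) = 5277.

Using the Lagrange interpolation formula with nodes 2, 3, 4, 5, 6:
  L_0(t) = (t - 3)(t - 4)(t - 5)(t - 6) / 24
  L_1(t) = (t - 2)(t - 4)(t - 5)(t - 6) / -6
  L_2(t) = (t - 2)(t - 3)(t - 5)(t - 6) / 4
  L_3(t) = (t - 2)(t - 3)(t - 4)(t - 6) / -6
  L_4(t) = (t - 2)(t - 3)(t - 4)(t - 5) / 24
Then P(t) = 191/3·L_0(t) + 333·L_1(t) + 3151/3·L_2(t) + 7661/3·L_3(t) + 5277·L_4(t).
Expanding and collecting terms gives P(t) = 4t⁴ + (1/3)t³ + t² - 2t - 3.
Check: P(5) = 7661/3. ✓

P(t) = 4t^4 + (1/3)t^3 + t^2 - 2t - 3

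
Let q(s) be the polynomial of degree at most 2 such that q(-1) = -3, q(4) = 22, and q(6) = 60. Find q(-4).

Write q(s) = as^2 + bs + c. Substituting each data point gives a linear system:
  a - b + c = -3
  16a + 4b + c = 22
  36a + 6b + c = 60
Solving the system yields a = 2, b = -1, c = -6.
So q(s) = 2s² - s - 6.
Then q(-4) = 30.

30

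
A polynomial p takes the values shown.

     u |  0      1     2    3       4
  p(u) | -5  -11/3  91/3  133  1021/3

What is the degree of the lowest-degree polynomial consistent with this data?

Forward differences of the values at u = 0, 1, 2, 3, 4:
  p  : -5  -11/3  91/3  133  1021/3
  Δ  : 4/3  34  308/3  622/3
  Δ^2: 98/3  206/3  314/3
  Δ^3: 36  36
  Δ^4: 0
The third differences are constant (36) and nonzero, while all higher differences vanish, so the minimal degree is 3.

3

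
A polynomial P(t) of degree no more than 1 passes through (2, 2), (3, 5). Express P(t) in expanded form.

P(t) = 3t - 4

Write P(t) = at + b. Substituting each data point gives a linear system:
  2a + b = 2
  3a + b = 5
Solving the system yields a = 3, b = -4.
So P(t) = 3t - 4.
Check: P(2) = 2. ✓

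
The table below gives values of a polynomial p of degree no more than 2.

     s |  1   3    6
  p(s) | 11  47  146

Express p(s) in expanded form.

Using the Lagrange interpolation formula with nodes 1, 3, 6:
  L_0(s) = (s - 3)(s - 6) / 10
  L_1(s) = (s - 1)(s - 6) / -6
  L_2(s) = (s - 1)(s - 3) / 15
Then p(s) = 11·L_0(s) + 47·L_1(s) + 146·L_2(s).
Expanding and collecting terms gives p(s) = 3s^2 + 6s + 2.
Check: p(3) = 47. ✓

p(s) = 3s^2 + 6s + 2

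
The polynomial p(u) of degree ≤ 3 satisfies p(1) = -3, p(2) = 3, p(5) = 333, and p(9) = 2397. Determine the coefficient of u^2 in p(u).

-6

Write p(u) = au^3 + bu^2 + cu + d. Substituting each data point gives a linear system:
  a + b + c + d = -3
  8a + 4b + 2c + d = 3
  125a + 25b + 5c + d = 333
  729a + 81b + 9c + d = 2397
Solving the system yields a = 4, b = -6, c = -4, d = 3.
So p(u) = 4u^3 - 6u^2 - 4u + 3.
The coefficient of u^2 is -6.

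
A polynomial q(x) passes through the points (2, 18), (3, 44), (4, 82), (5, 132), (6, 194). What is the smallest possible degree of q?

2

Forward differences of the values at x = 2, 3, 4, 5, 6:
  q  : 18  44  82  132  194
  Δ  : 26  38  50  62
  Δ^2: 12  12  12
  Δ^3: 0  0
  Δ^4: 0
The second differences are constant (12) and nonzero, while all higher differences vanish, so the minimal degree is 2.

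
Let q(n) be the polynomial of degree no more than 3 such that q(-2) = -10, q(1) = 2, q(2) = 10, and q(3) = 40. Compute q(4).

104

Using the Lagrange interpolation formula with nodes -2, 1, 2, 3:
  L_0(n) = (n - 1)(n - 2)(n - 3) / -60
  L_1(n) = (n + 2)(n - 2)(n - 3) / 6
  L_2(n) = (n + 2)(n - 1)(n - 3) / -4
  L_3(n) = (n + 2)(n - 1)(n - 2) / 10
Then q(n) = -10·L_0(n) + 2·L_1(n) + 10·L_2(n) + 40·L_3(n).
Expanding and collecting terms gives q(n) = 2n³ - n² - 3n + 4.
Evaluating at n = 4: q(4) = 104.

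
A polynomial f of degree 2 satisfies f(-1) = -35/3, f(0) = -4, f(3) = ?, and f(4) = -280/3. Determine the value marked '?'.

-53

The 3 known points determine the degree-2 polynomial uniquely.
Write f(x) = ax^2 + bx + c. Substituting each data point gives a linear system:
  a - b + c = -35/3
  c = -4
  16a + 4b + c = -280/3
Solving the system yields a = -6, b = 5/3, c = -4.
So f(x) = -6x^2 + (5/3)x - 4.
Then f(3) = -53.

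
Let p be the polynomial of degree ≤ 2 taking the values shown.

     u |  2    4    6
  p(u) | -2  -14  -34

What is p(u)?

Write p(u) = au^2 + bu + c. Substituting each data point gives a linear system:
  4a + 2b + c = -2
  16a + 4b + c = -14
  36a + 6b + c = -34
Solving the system yields a = -1, b = 0, c = 2.
So p(u) = -u^2 + 2.
Check: p(6) = -34. ✓

p(u) = -u^2 + 2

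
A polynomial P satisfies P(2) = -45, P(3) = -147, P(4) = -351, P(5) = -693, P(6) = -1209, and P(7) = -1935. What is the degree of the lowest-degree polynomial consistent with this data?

Forward differences of the values at n = 2, 3, 4, 5, 6, 7:
  P  : -45  -147  -351  -693  -1209  -1935
  Δ  : -102  -204  -342  -516  -726
  Δ^2: -102  -138  -174  -210
  Δ^3: -36  -36  -36
  Δ^4: 0  0
  Δ^5: 0
The third differences are constant (-36) and nonzero, while all higher differences vanish, so the minimal degree is 3.

3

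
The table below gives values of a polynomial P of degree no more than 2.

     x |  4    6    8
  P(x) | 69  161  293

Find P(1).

6

Forward differences of the values at x = 4, 6, 8:
  P  : 69  161  293
  Δ  : 92  132
  Δ^2: 40
The second differences are constant, confirming degree 2.
Interpolating (Newton forward form) and evaluating at x = 1 gives P(1) = 6.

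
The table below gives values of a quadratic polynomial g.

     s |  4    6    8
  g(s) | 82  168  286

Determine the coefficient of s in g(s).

3

Write g(s) = as^2 + bs + c. Substituting each data point gives a linear system:
  16a + 4b + c = 82
  36a + 6b + c = 168
  64a + 8b + c = 286
Solving the system yields a = 4, b = 3, c = 6.
So g(s) = 4s² + 3s + 6.
The coefficient of s is 3.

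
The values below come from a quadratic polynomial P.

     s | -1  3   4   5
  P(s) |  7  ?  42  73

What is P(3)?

19

The 3 known points determine the degree-2 polynomial uniquely.
Write P(s) = as^2 + bs + c. Substituting each data point gives a linear system:
  a - b + c = 7
  16a + 4b + c = 42
  25a + 5b + c = 73
Solving the system yields a = 4, b = -5, c = -2.
So P(s) = 4s^2 - 5s - 2.
Then P(3) = 19.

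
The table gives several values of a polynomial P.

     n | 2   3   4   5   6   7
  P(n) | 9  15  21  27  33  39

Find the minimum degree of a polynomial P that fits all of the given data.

1

Forward differences of the values at n = 2, 3, 4, 5, 6, 7:
  P  : 9  15  21  27  33  39
  Δ  : 6  6  6  6  6
  Δ^2: 0  0  0  0
  Δ^3: 0  0  0
  Δ^4: 0  0
  Δ^5: 0
The first differences are constant (6) and nonzero, while all higher differences vanish, so the minimal degree is 1.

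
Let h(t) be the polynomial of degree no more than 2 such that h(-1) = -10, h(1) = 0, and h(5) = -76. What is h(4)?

-45

Write h(t) = at^2 + bt + c. Substituting each data point gives a linear system:
  a - b + c = -10
  a + b + c = 0
  25a + 5b + c = -76
Solving the system yields a = -4, b = 5, c = -1.
So h(t) = -4t^2 + 5t - 1.
Then h(4) = -45.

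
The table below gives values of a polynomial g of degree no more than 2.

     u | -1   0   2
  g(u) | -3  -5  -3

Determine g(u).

g(u) = u^2 - u - 5

Write g(u) = au^2 + bu + c. Substituting each data point gives a linear system:
  a - b + c = -3
  c = -5
  4a + 2b + c = -3
Solving the system yields a = 1, b = -1, c = -5.
So g(u) = u² - u - 5.
Check: g(-1) = -3. ✓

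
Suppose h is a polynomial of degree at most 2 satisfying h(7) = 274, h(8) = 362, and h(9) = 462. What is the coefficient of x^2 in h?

6

Write h(x) = ax^2 + bx + c. Substituting each data point gives a linear system:
  49a + 7b + c = 274
  64a + 8b + c = 362
  81a + 9b + c = 462
Solving the system yields a = 6, b = -2, c = -6.
So h(x) = 6x^2 - 2x - 6.
The leading coefficient is 6.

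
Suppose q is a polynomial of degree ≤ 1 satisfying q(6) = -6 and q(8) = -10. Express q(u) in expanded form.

q(u) = -2u + 6

Using the Lagrange interpolation formula with nodes 6, 8:
  L_0(u) = (u - 8) / -2
  L_1(u) = (u - 6) / 2
Then q(u) = -6·L_0(u) - 10·L_1(u).
Expanding and collecting terms gives q(u) = -2u + 6.
Check: q(8) = -10. ✓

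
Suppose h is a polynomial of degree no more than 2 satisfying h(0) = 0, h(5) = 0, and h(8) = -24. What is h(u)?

h(u) = -u^2 + 5u

Write h(u) = au^2 + bu + c. Substituting each data point gives a linear system:
  c = 0
  25a + 5b + c = 0
  64a + 8b + c = -24
Solving the system yields a = -1, b = 5, c = 0.
So h(u) = -u^2 + 5u.
Check: h(5) = 0. ✓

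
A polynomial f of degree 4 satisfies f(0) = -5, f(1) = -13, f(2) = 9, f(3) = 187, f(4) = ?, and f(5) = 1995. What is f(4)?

743

The 5 known points determine the degree-4 polynomial uniquely.
Write f(n) = an^4 + bn^3 + cn^2 + dn + e. Substituting each data point gives a linear system:
  e = -5
  a + b + c + d + e = -13
  16a + 8b + 4c + 2d + e = 9
  81a + 27b + 9c + 3d + e = 187
  625a + 125b + 25c + 5d + e = 1995
Solving the system yields a = 4, b = -3, c = -4, d = -5, e = -5.
So f(n) = 4n⁴ - 3n³ - 4n² - 5n - 5.
Then f(4) = 743.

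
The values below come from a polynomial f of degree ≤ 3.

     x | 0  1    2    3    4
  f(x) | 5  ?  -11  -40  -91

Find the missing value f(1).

2

On equispaced nodes a degree-3 polynomial has vanishing fourth forward difference, so
  f(0) - 4·f(1) + 6·f(2) - 4·f(3) + f(4) = 0.
Substituting the known values and solving for f(1):
  -4·f(1) = -8
  f(1) = 2.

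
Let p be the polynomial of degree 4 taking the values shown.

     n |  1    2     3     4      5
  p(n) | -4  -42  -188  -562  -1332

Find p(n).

p(n) = -2n^4 - 4n^2 + 4n - 2

Write p(n) = an^4 + bn^3 + cn^2 + dn + e. Substituting each data point gives a linear system:
  a + b + c + d + e = -4
  16a + 8b + 4c + 2d + e = -42
  81a + 27b + 9c + 3d + e = -188
  256a + 64b + 16c + 4d + e = -562
  625a + 125b + 25c + 5d + e = -1332
Solving the system yields a = -2, b = 0, c = -4, d = 4, e = -2.
So p(n) = -2n⁴ - 4n² + 4n - 2.
Check: p(1) = -4. ✓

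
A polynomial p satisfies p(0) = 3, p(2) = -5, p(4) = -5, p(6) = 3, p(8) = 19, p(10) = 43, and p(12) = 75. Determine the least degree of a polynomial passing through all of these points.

Forward differences of the values at n = 0, 2, 4, 6, 8, 10, 12:
  p  : 3  -5  -5  3  19  43  75
  Δ  : -8  0  8  16  24  32
  Δ^2: 8  8  8  8  8
  Δ^3: 0  0  0  0
  Δ^4: 0  0  0
  Δ^5: 0  0
  Δ^6: 0
The second differences are constant (8) and nonzero, while all higher differences vanish, so the minimal degree is 2.

2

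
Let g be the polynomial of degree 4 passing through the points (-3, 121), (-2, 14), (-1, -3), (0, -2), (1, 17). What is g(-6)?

2782

Forward differences of the values at x = -3, -2, -1, 0, 1:
  g  : 121  14  -3  -2  17
  Δ  : -107  -17  1  19
  Δ^2: 90  18  18
  Δ^3: -72  0
  Δ^4: 72
The fourth differences are constant, confirming degree 4.
Interpolating (Newton forward form) and evaluating at x = -6 gives g(-6) = 2782.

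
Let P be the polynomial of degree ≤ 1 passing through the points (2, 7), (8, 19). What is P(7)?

Write P(n) = an + b. Substituting each data point gives a linear system:
  2a + b = 7
  8a + b = 19
Solving the system yields a = 2, b = 3.
So P(n) = 2n + 3.
Then P(7) = 17.

17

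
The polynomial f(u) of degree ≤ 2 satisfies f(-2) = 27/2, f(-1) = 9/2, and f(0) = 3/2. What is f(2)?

Forward differences of the values at u = -2, -1, 0:
  f  : 27/2  9/2  3/2
  Δ  : -9  -3
  Δ^2: 6
The second differences are constant, confirming degree 2.
Interpolating (Newton forward form) and evaluating at u = 2 gives f(2) = 27/2.

27/2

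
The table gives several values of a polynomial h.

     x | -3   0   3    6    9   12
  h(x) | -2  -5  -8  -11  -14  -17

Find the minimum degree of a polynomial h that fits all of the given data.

Forward differences of the values at x = -3, 0, 3, 6, 9, 12:
  h  : -2  -5  -8  -11  -14  -17
  Δ  : -3  -3  -3  -3  -3
  Δ^2: 0  0  0  0
  Δ^3: 0  0  0
  Δ^4: 0  0
  Δ^5: 0
The first differences are constant (-3) and nonzero, while all higher differences vanish, so the minimal degree is 1.

1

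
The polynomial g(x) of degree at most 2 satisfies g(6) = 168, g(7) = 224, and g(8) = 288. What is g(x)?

Using the Lagrange interpolation formula with nodes 6, 7, 8:
  L_0(x) = (x - 7)(x - 8) / 2
  L_1(x) = (x - 6)(x - 8) / -1
  L_2(x) = (x - 6)(x - 7) / 2
Then g(x) = 168·L_0(x) + 224·L_1(x) + 288·L_2(x).
Expanding and collecting terms gives g(x) = 4x² + 4x.
Check: g(6) = 168. ✓

g(x) = 4x^2 + 4x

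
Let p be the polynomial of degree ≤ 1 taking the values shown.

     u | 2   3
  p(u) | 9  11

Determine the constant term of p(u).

5

Write p(u) = au + b. Substituting each data point gives a linear system:
  2a + b = 9
  3a + b = 11
Solving the system yields a = 2, b = 5.
So p(u) = 2u + 5.
The constant term is 5.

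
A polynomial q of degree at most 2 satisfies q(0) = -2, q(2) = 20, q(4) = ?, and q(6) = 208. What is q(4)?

90

The 3 known points determine the degree-2 polynomial uniquely.
Write q(s) = as^2 + bs + c. Substituting each data point gives a linear system:
  c = -2
  4a + 2b + c = 20
  36a + 6b + c = 208
Solving the system yields a = 6, b = -1, c = -2.
So q(s) = 6s^2 - s - 2.
Then q(4) = 90.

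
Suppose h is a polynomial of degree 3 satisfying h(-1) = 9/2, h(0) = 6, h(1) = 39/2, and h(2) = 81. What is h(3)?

453/2

Using the Lagrange interpolation formula with nodes -1, 0, 1, 2:
  L_0(s) = s(s - 1)(s - 2) / -6
  L_1(s) = (s + 1)(s - 1)(s - 2) / 2
  L_2(s) = (s + 1)s(s - 2) / -2
  L_3(s) = (s + 1)s(s - 1) / 6
Then h(s) = 9/2·L_0(s) + 6·L_1(s) + 39/2·L_2(s) + 81·L_3(s).
Expanding and collecting terms gives h(s) = 6s³ + 6s² + (3/2)s + 6.
Evaluating at s = 3: h(3) = 453/2.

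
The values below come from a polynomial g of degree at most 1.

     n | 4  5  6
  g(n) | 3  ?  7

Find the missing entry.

5

On equispaced nodes a degree-1 polynomial has vanishing second forward difference, so
  g(4) - 2·g(5) + g(6) = 0.
Substituting the known values and solving for g(5):
  -2·g(5) = -10
  g(5) = 5.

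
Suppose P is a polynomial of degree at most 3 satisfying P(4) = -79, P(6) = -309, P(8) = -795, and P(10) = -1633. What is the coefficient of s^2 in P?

4

Write P(s) = as^3 + bs^2 + cs + d. Substituting each data point gives a linear system:
  64a + 16b + 4c + d = -79
  216a + 36b + 6c + d = -309
  512a + 64b + 8c + d = -795
  1000a + 100b + 10c + d = -1633
Solving the system yields a = -2, b = 4, c = -3, d = -3.
So P(s) = -2s³ + 4s² - 3s - 3.
The coefficient of s^2 is 4.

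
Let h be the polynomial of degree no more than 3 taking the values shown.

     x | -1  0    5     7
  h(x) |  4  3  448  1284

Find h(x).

Using the Lagrange interpolation formula with nodes -1, 0, 5, 7:
  L_0(x) = x(x - 5)(x - 7) / -48
  L_1(x) = (x + 1)(x - 5)(x - 7) / 35
  L_2(x) = (x + 1)x(x - 7) / -60
  L_3(x) = (x + 1)x(x - 5) / 112
Then h(x) = 4·L_0(x) + 3·L_1(x) + 448·L_2(x) + 1284·L_3(x).
Expanding and collecting terms gives h(x) = 4x^3 - x^2 - 6x + 3.
Check: h(0) = 3. ✓

h(x) = 4x^3 - x^2 - 6x + 3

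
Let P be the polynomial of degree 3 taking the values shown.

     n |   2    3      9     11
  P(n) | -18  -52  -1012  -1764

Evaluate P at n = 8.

-732

Using the Lagrange interpolation formula with nodes 2, 3, 9, 11:
  L_0(n) = (n - 3)(n - 9)(n - 11) / -63
  L_1(n) = (n - 2)(n - 9)(n - 11) / 48
  L_2(n) = (n - 2)(n - 3)(n - 11) / -84
  L_3(n) = (n - 2)(n - 3)(n - 9) / 144
Then P(n) = -18·L_0(n) - 52·L_1(n) - 1012·L_2(n) - 1764·L_3(n).
Expanding and collecting terms gives P(n) = -n³ - 4n² + 5n - 4.
Evaluating at n = 8: P(8) = -732.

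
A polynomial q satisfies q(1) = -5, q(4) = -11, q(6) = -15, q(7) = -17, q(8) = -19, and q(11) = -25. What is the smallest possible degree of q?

1

Divided differences on the nodes 1, 4, 6, 7, 8, 11:
  order 0: -5  -11  -15  -17  -19  -25
  order 1: -2  -2  -2  -2  -2
  order 2: 0  0  0  0
  order 3: 0  0  0
  order 4: 0  0
  order 5: 0
The order-1 divided differences are all -2 (nonzero) and every higher order vanishes, so the data lies on a polynomial of degree exactly 1.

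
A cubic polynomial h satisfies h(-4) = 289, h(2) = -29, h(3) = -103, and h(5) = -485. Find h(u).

Write h(u) = au^3 + bu^2 + cu + d. Substituting each data point gives a linear system:
  -64a + 16b - 4c + d = 289
  8a + 4b + 2c + d = -29
  27a + 9b + 3c + d = -103
  125a + 25b + 5c + d = -485
Solving the system yields a = -4, b = 1, c = -3, d = 5.
So h(u) = -4u^3 + u^2 - 3u + 5.
Check: h(2) = -29. ✓

h(u) = -4u^3 + u^2 - 3u + 5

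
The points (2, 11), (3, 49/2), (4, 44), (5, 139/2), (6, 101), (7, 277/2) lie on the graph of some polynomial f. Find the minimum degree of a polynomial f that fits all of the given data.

Forward differences of the values at n = 2, 3, 4, 5, 6, 7:
  f  : 11  49/2  44  139/2  101  277/2
  Δ  : 27/2  39/2  51/2  63/2  75/2
  Δ^2: 6  6  6  6
  Δ^3: 0  0  0
  Δ^4: 0  0
  Δ^5: 0
The second differences are constant (6) and nonzero, while all higher differences vanish, so the minimal degree is 2.

2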